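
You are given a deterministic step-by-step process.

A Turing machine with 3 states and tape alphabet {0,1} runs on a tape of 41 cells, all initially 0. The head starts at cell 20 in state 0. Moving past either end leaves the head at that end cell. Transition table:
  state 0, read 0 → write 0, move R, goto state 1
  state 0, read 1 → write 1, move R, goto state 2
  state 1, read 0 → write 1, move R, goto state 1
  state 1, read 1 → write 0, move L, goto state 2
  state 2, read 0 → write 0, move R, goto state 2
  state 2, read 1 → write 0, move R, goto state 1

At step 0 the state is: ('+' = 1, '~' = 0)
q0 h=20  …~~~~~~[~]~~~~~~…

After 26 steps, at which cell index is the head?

40

step 0: q0 h=20  …~~~~~~[~]~~~~~~…
step 1: q1 h=21  …~~~~~~[~]~~~~~~…
step 2: q1 h=22  …~~~~~+[~]~~~~~~…
step 3: q1 h=23  …~~~~++[~]~~~~~~…
step 4: q1 h=24  …~~~+++[~]~~~~~~…
step 5: q1 h=25  …~~++++[~]~~~~~~…
step 6: q1 h=26  …~+++++[~]~~~~~~…
step 7: q1 h=27  …++++++[~]~~~~~~…
step 8: q1 h=28  …++++++[~]~~~~~~…
step 9: q1 h=29  …++++++[~]~~~~~~…
step 10: q1 h=30  …++++++[~]~~~~~~…
step 11: q1 h=31  …++++++[~]~~~~~~…
step 12: q1 h=32  …++++++[~]~~~~~~…
step 13: q1 h=33  …++++++[~]~~~~~~…
step 14: q1 h=34  …++++++[~]~~~~~~|
step 15: q1 h=35  …++++++[~]~~~~~|
step 16: q1 h=36  …++++++[~]~~~~|
step 17: q1 h=37  …++++++[~]~~~|
step 18: q1 h=38  …++++++[~]~~|
step 19: q1 h=39  …++++++[~]~|
step 20: q1 h=40  …++++++[~]|
step 21: q1 h=40  …++++++[+]|
step 22: q2 h=39  …++++++[+]~|
step 23: q1 h=40  …+++++~[~]|
step 24: q1 h=40  …+++++~[+]|
step 25: q2 h=39  …++++++[~]~|
step 26: q2 h=40  …+++++~[~]|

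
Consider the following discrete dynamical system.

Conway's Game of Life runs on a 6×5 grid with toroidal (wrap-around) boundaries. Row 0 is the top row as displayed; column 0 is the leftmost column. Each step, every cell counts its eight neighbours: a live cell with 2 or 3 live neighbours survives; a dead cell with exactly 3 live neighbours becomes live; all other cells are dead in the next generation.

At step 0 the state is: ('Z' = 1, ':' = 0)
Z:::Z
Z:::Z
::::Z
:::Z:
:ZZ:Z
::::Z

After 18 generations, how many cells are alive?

4

0) Z:::Z
Z:::Z
::::Z
:::Z:
:ZZ:Z
::::Z
1) :::Z:
:::Z:
Z::ZZ
Z:ZZZ
Z:Z:Z
:Z::Z
2) ::ZZZ
::ZZ:
ZZ:::
::Z::
::Z::
:ZZ:Z
3) Z:::Z
Z::::
:Z:Z:
::Z::
::Z::
ZZ::Z
4) :::::
ZZ:::
:ZZ::
:ZZZ:
Z:ZZ:
:Z:ZZ
5) :ZZ:Z
ZZZ::
:::Z:
Z:::Z
Z::::
ZZ:ZZ
6) :::::
Z:::Z
::ZZ:
Z:::Z
:::Z:
:::Z:
7) ::::Z
:::ZZ
:Z:Z:
::Z:Z
:::Z:
:::::
8) :::ZZ
Z:ZZZ
Z::::
::Z:Z
:::Z:
:::::
9) Z:Z::
ZZZ::
Z:Z::
:::ZZ
:::Z:
:::ZZ
10) Z:Z::
Z:ZZZ
Z:Z::
::ZZZ
::Z::
::ZZZ
11) Z::::
Z:Z::
Z::::
::Z:Z
:Z:::
::Z:Z
12) Z::ZZ
Z:::Z
Z::ZZ
ZZ:::
ZZZ::
ZZ:::
13) :::Z:
:Z:::
:::Z:
:::Z:
::Z:Z
:::Z:
14) ::Z::
::Z::
::Z::
::ZZZ
::Z:Z
::ZZZ
15) :ZZ::
:ZZZ:
:ZZ::
:ZZ:Z
ZZ:::
:ZZ:Z
16) :::::
Z::Z:
:::::
:::Z:
::::Z
:::Z:
17) ::::Z
:::::
::::Z
:::::
:::ZZ
:::::
18) :::::
:::::
:::::
:::ZZ
:::::
:::ZZ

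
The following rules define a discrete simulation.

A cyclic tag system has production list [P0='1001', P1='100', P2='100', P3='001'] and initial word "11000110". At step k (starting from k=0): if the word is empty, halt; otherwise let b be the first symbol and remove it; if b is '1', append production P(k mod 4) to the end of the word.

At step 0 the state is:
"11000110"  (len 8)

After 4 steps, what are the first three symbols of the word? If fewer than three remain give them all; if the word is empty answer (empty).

011

t=0: "11000110"  (len 8)
t=1: "10001101001"  (len 11)
t=2: "0001101001100"  (len 13)
t=3: "001101001100"  (len 12)
t=4: "01101001100"  (len 11)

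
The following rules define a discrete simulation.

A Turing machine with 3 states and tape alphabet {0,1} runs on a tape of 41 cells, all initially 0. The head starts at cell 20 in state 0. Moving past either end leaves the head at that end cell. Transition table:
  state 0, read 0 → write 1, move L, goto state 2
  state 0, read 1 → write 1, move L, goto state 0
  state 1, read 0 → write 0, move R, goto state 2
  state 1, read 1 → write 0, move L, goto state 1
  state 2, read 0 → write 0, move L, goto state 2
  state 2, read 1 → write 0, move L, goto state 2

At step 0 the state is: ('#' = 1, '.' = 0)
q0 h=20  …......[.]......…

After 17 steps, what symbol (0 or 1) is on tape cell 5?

0) q0 h=20  …......[.]......…
1) q2 h=19  …......[.]#.....…
2) q2 h=18  …......[.].#....…
3) q2 h=17  …......[.]..#...…
4) q2 h=16  …......[.]...#..…
5) q2 h=15  …......[.]....#.…
6) q2 h=14  …......[.].....#…
7) q2 h=13  …......[.]......…
8) q2 h=12  …......[.]......…
9) q2 h=11  …......[.]......…
10) q2 h=10  …......[.]......…
11) q2 h= 9  …......[.]......…
12) q2 h= 8  …......[.]......…
13) q2 h= 7  …......[.]......…
14) q2 h= 6  |......[.]......…
15) q2 h= 5  |.....[.]......…
16) q2 h= 4  |....[.]......…
17) q2 h= 3  |...[.]......…

0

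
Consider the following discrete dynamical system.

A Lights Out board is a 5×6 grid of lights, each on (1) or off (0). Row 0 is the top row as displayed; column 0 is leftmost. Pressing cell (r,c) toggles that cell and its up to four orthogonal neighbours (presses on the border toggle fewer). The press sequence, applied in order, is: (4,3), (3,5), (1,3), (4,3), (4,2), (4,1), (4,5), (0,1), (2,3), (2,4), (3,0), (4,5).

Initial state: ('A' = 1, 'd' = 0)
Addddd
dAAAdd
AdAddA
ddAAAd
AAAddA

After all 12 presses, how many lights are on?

[0] Addddd
dAAAdd
AdAddA
ddAAAd
AAAddA
[1] Addddd
dAAAdd
AdAddA
ddAdAd
AAdAAA
[2] Addddd
dAAAdd
AdAddd
ddAddA
AAdAAd
[3] AddAdd
dAddAd
AdAAdd
ddAddA
AAdAAd
[4] AddAdd
dAddAd
AdAAdd
ddAAdA
AAAddd
[5] AddAdd
dAddAd
AdAAdd
dddAdA
AddAdd
[6] AddAdd
dAddAd
AdAAdd
dAdAdA
dAAAdd
[7] AddAdd
dAddAd
AdAAdd
dAdAdd
dAAAAA
[8] dAAAdd
ddddAd
AdAAdd
dAdAdd
dAAAAA
[9] dAAAdd
dddAAd
AdddAd
dAdddd
dAAAAA
[10] dAAAdd
dddAdd
AddAdA
dAddAd
dAAAAA
[11] dAAAdd
dddAdd
dddAdA
AdddAd
AAAAAA
[12] dAAAdd
dddAdd
dddAdA
AdddAA
AAAAdd

13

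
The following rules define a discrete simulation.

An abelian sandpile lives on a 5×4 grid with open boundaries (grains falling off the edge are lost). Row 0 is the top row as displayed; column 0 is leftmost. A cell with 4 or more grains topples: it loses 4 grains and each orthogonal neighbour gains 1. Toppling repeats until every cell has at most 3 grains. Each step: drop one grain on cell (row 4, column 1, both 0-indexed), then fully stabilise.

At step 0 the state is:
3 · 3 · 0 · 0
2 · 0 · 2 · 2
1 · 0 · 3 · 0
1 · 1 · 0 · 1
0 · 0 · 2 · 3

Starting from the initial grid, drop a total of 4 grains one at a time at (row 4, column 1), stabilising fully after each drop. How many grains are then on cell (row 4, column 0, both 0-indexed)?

1

0) 3 · 3 · 0 · 0
2 · 0 · 2 · 2
1 · 0 · 3 · 0
1 · 1 · 0 · 1
0 · 0 · 2 · 3
1) 3 · 3 · 0 · 0
2 · 0 · 2 · 2
1 · 0 · 3 · 0
1 · 1 · 0 · 1
0 · 1 · 2 · 3
2) 3 · 3 · 0 · 0
2 · 0 · 2 · 2
1 · 0 · 3 · 0
1 · 1 · 0 · 1
0 · 2 · 2 · 3
3) 3 · 3 · 0 · 0
2 · 0 · 2 · 2
1 · 0 · 3 · 0
1 · 1 · 0 · 1
0 · 3 · 2 · 3
4) 3 · 3 · 0 · 0
2 · 0 · 2 · 2
1 · 0 · 3 · 0
1 · 2 · 0 · 1
1 · 0 · 3 · 3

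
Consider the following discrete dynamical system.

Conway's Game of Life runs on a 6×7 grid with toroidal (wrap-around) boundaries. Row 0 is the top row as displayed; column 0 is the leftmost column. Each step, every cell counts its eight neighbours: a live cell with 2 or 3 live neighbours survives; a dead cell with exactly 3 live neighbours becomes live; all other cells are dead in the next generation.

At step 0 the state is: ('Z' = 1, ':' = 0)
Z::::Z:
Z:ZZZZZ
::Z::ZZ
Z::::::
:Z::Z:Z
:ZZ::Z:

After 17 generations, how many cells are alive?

11

step 0: Z::::Z:
Z:ZZZZZ
::Z::ZZ
Z::::::
:Z::Z:Z
:ZZ::Z:
step 1: Z::::::
Z:ZZ:::
::Z::::
ZZ:::::
:ZZ::ZZ
:ZZ:ZZ:
step 2: Z:::Z:Z
::ZZ:::
Z:ZZ:::
Z:::::Z
:::ZZZZ
::ZZZZ:
step 3: :Z::::Z
Z:Z:Z:Z
Z:ZZ::Z
ZZZ::::
Z:Z::::
Z:Z::::
step 4: ::ZZ:ZZ
::Z::::
:::::Z:
:::::::
Z:ZZ::Z
Z:Z:::Z
step 5: Z:ZZ:ZZ
::ZZZZZ
:::::::
::::::Z
Z:ZZ::Z
::::Z::
step 6: ZZZ::::
ZZZ::::
:::ZZ:Z
Z:::::Z
Z::Z:ZZ
::::Z::
step 7: Z:ZZ:::
::::::Z
::ZZ:ZZ
:::Z:::
Z:::ZZ:
::ZZZZ:
step 8: :ZZ::ZZ
ZZ::ZZZ
::ZZZZZ
::ZZ:::
::Z::ZZ
::Z::Z:
step 9: ::ZZ:::
:::::::
:::::::
:Z:::::
:ZZ:ZZZ
Z:ZZZ::
step 10: :ZZ:Z::
:::::::
:::::::
ZZZ::Z:
::::ZZZ
Z:::::Z
step 11: ZZ:::::
:::::::
:Z:::::
ZZ::ZZ:
::::Z::
ZZ:ZZ:Z
step 12: :ZZ:::Z
ZZ:::::
ZZ:::::
ZZ::ZZ:
::Z::::
:ZZZZZZ
step 13: ::::Z:Z
::::::Z
::Z::::
Z:Z:::Z
:::::::
::::ZZZ
step 14: Z:::Z:Z
:::::Z:
ZZ::::Z
:Z:::::
Z::::::
::::Z:Z
step 15: Z:::Z:Z
:Z:::Z:
ZZ::::Z
:Z::::Z
Z::::::
::::::Z
step 16: Z:::::Z
:Z:::Z:
:ZZ::ZZ
:Z::::Z
Z:::::Z
:::::ZZ
step 17: Z::::::
:ZZ::Z:
:ZZ::ZZ
:ZZ::::
:::::::
:::::Z:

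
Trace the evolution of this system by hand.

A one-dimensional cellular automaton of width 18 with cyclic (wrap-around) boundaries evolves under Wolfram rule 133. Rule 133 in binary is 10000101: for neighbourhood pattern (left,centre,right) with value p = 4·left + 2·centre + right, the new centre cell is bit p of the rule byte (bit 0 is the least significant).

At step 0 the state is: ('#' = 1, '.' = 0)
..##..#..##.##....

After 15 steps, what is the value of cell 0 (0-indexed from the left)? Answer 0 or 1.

0

gen 0: ..##..#..##.##....
gen 1: #.....#........###
gen 2: ..###.#.######..##
gen 3: ...#..#..####.....
gen 4: ##.#..#...##..####
gen 5: #..#..#.#......###
gen 6: ...#..#.#.####..##
gen 7: .#.#..#.#..##.....
gen 8: .#.#..#.#.....####
gen 9: .#.#..#.#.###..##.
gen 10: .#.#..#.#..#......
gen 11: .#.#..#.#..#.#####
gen 12: .#.#..#.#..#..###.
gen 13: .#.#..#.#..#...#..
gen 14: .#.#..#.#..#.#.#.#
gen 15: .#.#..#.#..#.#.#.#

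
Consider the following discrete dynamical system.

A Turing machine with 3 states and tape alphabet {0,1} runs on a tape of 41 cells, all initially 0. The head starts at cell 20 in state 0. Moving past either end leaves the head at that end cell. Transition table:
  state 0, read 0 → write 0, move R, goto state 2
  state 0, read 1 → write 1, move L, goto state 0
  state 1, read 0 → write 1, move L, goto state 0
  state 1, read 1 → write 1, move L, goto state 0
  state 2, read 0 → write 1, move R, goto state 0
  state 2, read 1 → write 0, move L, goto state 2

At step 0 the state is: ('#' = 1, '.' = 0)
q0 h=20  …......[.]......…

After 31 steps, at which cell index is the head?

k=0  q0 h=20  …......[.]......…
k=1  q2 h=21  …......[.]......…
k=2  q0 h=22  ….....#[.]......…
k=3  q2 h=23  …....#.[.]......…
k=4  q0 h=24  …...#.#[.]......…
k=5  q2 h=25  …..#.#.[.]......…
k=6  q0 h=26  ….#.#.#[.]......…
k=7  q2 h=27  …#.#.#.[.]......…
k=8  q0 h=28  ….#.#.#[.]......…
k=9  q2 h=29  …#.#.#.[.]......…
k=10  q0 h=30  ….#.#.#[.]......…
k=11  q2 h=31  …#.#.#.[.]......…
k=12  q0 h=32  ….#.#.#[.]......…
k=13  q2 h=33  …#.#.#.[.]......…
k=14  q0 h=34  ….#.#.#[.]......|
k=15  q2 h=35  …#.#.#.[.].....|
k=16  q0 h=36  ….#.#.#[.]....|
k=17  q2 h=37  …#.#.#.[.]...|
k=18  q0 h=38  ….#.#.#[.]..|
k=19  q2 h=39  …#.#.#.[.].|
k=20  q0 h=40  ….#.#.#[.]|
k=21  q2 h=40  ….#.#.#[.]|
k=22  q0 h=40  ….#.#.#[#]|
k=23  q0 h=39  …#.#.#.[#]#|
k=24  q0 h=38  ….#.#.#[.]##|
k=25  q2 h=39  …#.#.#.[#]#|
k=26  q2 h=38  ….#.#.#[.].#|
k=27  q0 h=39  …#.#.##[.]#|
k=28  q2 h=40  ….#.##.[#]|
k=29  q2 h=39  …#.#.##[.].|
k=30  q0 h=40  ….#.###[.]|
k=31  q2 h=40  ….#.###[.]|

40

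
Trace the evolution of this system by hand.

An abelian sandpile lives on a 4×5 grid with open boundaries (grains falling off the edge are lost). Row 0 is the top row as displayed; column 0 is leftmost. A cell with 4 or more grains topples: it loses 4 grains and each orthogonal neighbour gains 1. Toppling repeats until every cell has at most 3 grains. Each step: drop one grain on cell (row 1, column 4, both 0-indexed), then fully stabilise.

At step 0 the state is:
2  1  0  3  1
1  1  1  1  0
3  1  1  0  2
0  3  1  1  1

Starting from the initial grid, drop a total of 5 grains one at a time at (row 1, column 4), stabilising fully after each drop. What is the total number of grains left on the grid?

28

k=0  2  1  0  3  1
1  1  1  1  0
3  1  1  0  2
0  3  1  1  1
k=1  2  1  0  3  1
1  1  1  1  1
3  1  1  0  2
0  3  1  1  1
k=2  2  1  0  3  1
1  1  1  1  2
3  1  1  0  2
0  3  1  1  1
k=3  2  1  0  3  1
1  1  1  1  3
3  1  1  0  2
0  3  1  1  1
k=4  2  1  0  3  2
1  1  1  2  0
3  1  1  0  3
0  3  1  1  1
k=5  2  1  0  3  2
1  1  1  2  1
3  1  1  0  3
0  3  1  1  1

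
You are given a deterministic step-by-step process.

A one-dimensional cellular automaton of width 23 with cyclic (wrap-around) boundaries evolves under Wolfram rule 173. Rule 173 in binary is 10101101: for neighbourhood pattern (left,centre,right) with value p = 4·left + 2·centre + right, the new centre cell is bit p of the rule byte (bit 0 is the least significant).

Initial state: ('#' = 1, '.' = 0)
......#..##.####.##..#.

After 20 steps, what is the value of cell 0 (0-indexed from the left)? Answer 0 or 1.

0

k=0  ......#..##.####.##..#.
k=1  #####.#..#.####.##...#.
k=2  ####.##..#####.##..#.##
k=3  ###.##...####.##...####
k=4  ##.##..#.###.##..#.####
k=5  #.##...####.##...######
k=6  .##..#.###.##..#.######
k=7  ##...####.##...#######.
k=8  #..#.###.##..#.######.#
k=9  ...####.##...#######.##
k=10  .#.###.##..#.######.##.
k=11  .####.##...#######.##..
k=12  .###.##..#.######.##..#
k=13  ###.##...#######.##...#
k=14  ##.##..#.######.##..#.#
k=15  #.##...#######.##...###
k=16  .##..#.######.##..#.###
k=17  ##...#######.##...####.
k=18  #..#.######.##..#.###.#
k=19  ...#######.##...####.##
k=20  .#.######.##..#.###.##.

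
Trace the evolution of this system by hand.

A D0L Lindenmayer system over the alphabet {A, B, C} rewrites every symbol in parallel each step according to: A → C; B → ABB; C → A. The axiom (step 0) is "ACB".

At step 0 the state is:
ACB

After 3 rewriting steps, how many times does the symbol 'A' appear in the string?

6

[0] ACB
[1] CAABB
[2] ACCABBABB
[3] CAACABBABBCABBABB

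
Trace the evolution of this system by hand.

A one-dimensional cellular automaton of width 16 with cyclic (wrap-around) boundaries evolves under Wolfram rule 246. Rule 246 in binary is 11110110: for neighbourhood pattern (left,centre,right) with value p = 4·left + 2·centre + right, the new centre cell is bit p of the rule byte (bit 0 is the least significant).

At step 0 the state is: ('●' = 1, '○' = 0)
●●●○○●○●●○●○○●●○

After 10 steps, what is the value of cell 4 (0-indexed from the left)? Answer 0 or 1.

1

step 0: ●●●○○●○●●○●○○●●○
step 1: ○●●●●●●○●●●●●○●●
step 2: ●○●●●●●●○●●●●●○●
step 3: ●●○●●●●●●○●●●●●○
step 4: ○●●○●●●●●●○●●●●●
step 5: ●○●●○●●●●●●○●●●●
step 6: ●●○●●○●●●●●●○●●●
step 7: ●●●○●●○●●●●●●○●●
step 8: ●●●●○●●○●●●●●●○●
step 9: ●●●●●○●●○●●●●●●○
step 10: ○●●●●●○●●○●●●●●●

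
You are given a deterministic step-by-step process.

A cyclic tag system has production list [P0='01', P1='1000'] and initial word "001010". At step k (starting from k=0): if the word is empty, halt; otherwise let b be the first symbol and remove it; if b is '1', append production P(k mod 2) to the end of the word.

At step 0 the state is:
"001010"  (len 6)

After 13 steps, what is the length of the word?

k=0  "001010"  (len 6)
k=1  "01010"  (len 5)
k=2  "1010"  (len 4)
k=3  "01001"  (len 5)
k=4  "1001"  (len 4)
k=5  "00101"  (len 5)
k=6  "0101"  (len 4)
k=7  "101"  (len 3)
k=8  "011000"  (len 6)
k=9  "11000"  (len 5)
k=10  "10001000"  (len 8)
k=11  "000100001"  (len 9)
k=12  "00100001"  (len 8)
k=13  "0100001"  (len 7)

7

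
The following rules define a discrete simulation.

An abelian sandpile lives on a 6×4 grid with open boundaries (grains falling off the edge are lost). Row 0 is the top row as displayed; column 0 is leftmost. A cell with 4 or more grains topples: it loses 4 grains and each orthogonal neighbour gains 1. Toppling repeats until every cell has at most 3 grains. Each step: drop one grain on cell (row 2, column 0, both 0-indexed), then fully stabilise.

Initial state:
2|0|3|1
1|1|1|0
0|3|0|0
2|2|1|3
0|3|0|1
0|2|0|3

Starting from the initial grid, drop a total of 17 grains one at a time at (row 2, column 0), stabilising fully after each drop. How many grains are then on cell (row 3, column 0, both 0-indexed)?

k=0  2|0|3|1
1|1|1|0
0|3|0|0
2|2|1|3
0|3|0|1
0|2|0|3
k=1  2|0|3|1
1|1|1|0
1|3|0|0
2|2|1|3
0|3|0|1
0|2|0|3
k=2  2|0|3|1
1|1|1|0
2|3|0|0
2|2|1|3
0|3|0|1
0|2|0|3
k=3  2|0|3|1
1|1|1|0
3|3|0|0
2|2|1|3
0|3|0|1
0|2|0|3
k=4  2|0|3|1
2|2|1|0
1|0|1|0
3|3|1|3
0|3|0|1
0|2|0|3
k=5  2|0|3|1
2|2|1|0
2|0|1|0
3|3|1|3
0|3|0|1
0|2|0|3
k=6  2|0|3|1
2|2|1|0
3|0|1|0
3|3|1|3
0|3|0|1
0|2|0|3
k=7  2|0|3|1
3|2|1|0
1|2|1|0
1|1|2|3
2|0|1|1
0|3|0|3
k=8  2|0|3|1
3|2|1|0
2|2|1|0
1|1|2|3
2|0|1|1
0|3|0|3
k=9  2|0|3|1
3|2|1|0
3|2|1|0
1|1|2|3
2|0|1|1
0|3|0|3
k=10  3|0|3|1
0|3|1|0
1|3|1|0
2|1|2|3
2|0|1|1
0|3|0|3
k=11  3|0|3|1
0|3|1|0
2|3|1|0
2|1|2|3
2|0|1|1
0|3|0|3
k=12  3|0|3|1
0|3|1|0
3|3|1|0
2|1|2|3
2|0|1|1
0|3|0|3
k=13  3|1|3|1
2|0|2|0
1|1|2|0
3|2|2|3
2|0|1|1
0|3|0|3
k=14  3|1|3|1
2|0|2|0
2|1|2|0
3|2|2|3
2|0|1|1
0|3|0|3
k=15  3|1|3|1
2|0|2|0
3|1|2|0
3|2|2|3
2|0|1|1
0|3|0|3
k=16  3|1|3|1
3|0|2|0
1|2|2|0
0|3|2|3
3|0|1|1
0|3|0|3
k=17  3|1|3|1
3|0|2|0
2|2|2|0
0|3|2|3
3|0|1|1
0|3|0|3

0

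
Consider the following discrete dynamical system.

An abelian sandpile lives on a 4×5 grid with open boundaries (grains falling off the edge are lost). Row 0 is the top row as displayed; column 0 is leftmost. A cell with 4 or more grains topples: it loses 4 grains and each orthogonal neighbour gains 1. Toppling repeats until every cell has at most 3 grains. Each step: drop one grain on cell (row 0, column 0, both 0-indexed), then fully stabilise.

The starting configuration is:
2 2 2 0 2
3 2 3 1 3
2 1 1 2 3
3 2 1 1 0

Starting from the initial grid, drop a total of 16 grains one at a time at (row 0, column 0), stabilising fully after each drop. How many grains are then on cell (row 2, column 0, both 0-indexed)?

0) 2 2 2 0 2
3 2 3 1 3
2 1 1 2 3
3 2 1 1 0
1) 3 2 2 0 2
3 2 3 1 3
2 1 1 2 3
3 2 1 1 0
2) 1 3 2 0 2
0 3 3 1 3
3 1 1 2 3
3 2 1 1 0
3) 2 3 2 0 2
0 3 3 1 3
3 1 1 2 3
3 2 1 1 0
4) 3 3 2 0 2
0 3 3 1 3
3 1 1 2 3
3 2 1 1 0
5) 1 2 0 1 2
2 1 1 2 3
3 2 2 2 3
3 2 1 1 0
6) 2 2 0 1 2
2 1 1 2 3
3 2 2 2 3
3 2 1 1 0
7) 3 2 0 1 2
2 1 1 2 3
3 2 2 2 3
3 2 1 1 0
8) 0 3 0 1 2
3 1 1 2 3
3 2 2 2 3
3 2 1 1 0
9) 1 3 0 1 2
3 1 1 2 3
3 2 2 2 3
3 2 1 1 0
10) 2 3 0 1 2
3 1 1 2 3
3 2 2 2 3
3 2 1 1 0
11) 3 3 0 1 2
3 1 1 2 3
3 2 2 2 3
3 2 1 1 0
12) 2 0 1 1 2
1 3 1 2 3
1 3 2 2 3
0 3 1 1 0
13) 3 0 1 1 2
1 3 1 2 3
1 3 2 2 3
0 3 1 1 0
14) 0 1 1 1 2
2 3 1 2 3
1 3 2 2 3
0 3 1 1 0
15) 1 1 1 1 2
2 3 1 2 3
1 3 2 2 3
0 3 1 1 0
16) 2 1 1 1 2
2 3 1 2 3
1 3 2 2 3
0 3 1 1 0

1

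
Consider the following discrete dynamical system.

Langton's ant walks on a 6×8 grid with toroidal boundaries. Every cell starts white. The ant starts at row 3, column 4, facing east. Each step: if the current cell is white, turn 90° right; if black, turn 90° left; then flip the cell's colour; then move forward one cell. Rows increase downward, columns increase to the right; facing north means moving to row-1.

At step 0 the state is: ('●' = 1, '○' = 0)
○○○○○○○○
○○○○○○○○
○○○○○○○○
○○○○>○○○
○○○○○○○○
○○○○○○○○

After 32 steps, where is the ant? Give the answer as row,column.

step 0: ○○○○○○○○
○○○○○○○○
○○○○○○○○
○○○○>○○○
○○○○○○○○
○○○○○○○○
step 1: ○○○○○○○○
○○○○○○○○
○○○○○○○○
○○○○●○○○
○○○○v○○○
○○○○○○○○
step 2: ○○○○○○○○
○○○○○○○○
○○○○○○○○
○○○○●○○○
○○○<●○○○
○○○○○○○○
step 3: ○○○○○○○○
○○○○○○○○
○○○○○○○○
○○○^●○○○
○○○●●○○○
○○○○○○○○
step 4: ○○○○○○○○
○○○○○○○○
○○○○○○○○
○○○●>○○○
○○○●●○○○
○○○○○○○○
step 5: ○○○○○○○○
○○○○○○○○
○○○○^○○○
○○○●○○○○
○○○●●○○○
○○○○○○○○
step 6: ○○○○○○○○
○○○○○○○○
○○○○●>○○
○○○●○○○○
○○○●●○○○
○○○○○○○○
step 7: ○○○○○○○○
○○○○○○○○
○○○○●●○○
○○○●○v○○
○○○●●○○○
○○○○○○○○
step 8: ○○○○○○○○
○○○○○○○○
○○○○●●○○
○○○●<●○○
○○○●●○○○
○○○○○○○○
step 9: ○○○○○○○○
○○○○○○○○
○○○○^●○○
○○○●●●○○
○○○●●○○○
○○○○○○○○
step 10: ○○○○○○○○
○○○○○○○○
○○○<○●○○
○○○●●●○○
○○○●●○○○
○○○○○○○○
step 11: ○○○○○○○○
○○○^○○○○
○○○●○●○○
○○○●●●○○
○○○●●○○○
○○○○○○○○
step 12: ○○○○○○○○
○○○●>○○○
○○○●○●○○
○○○●●●○○
○○○●●○○○
○○○○○○○○
step 13: ○○○○○○○○
○○○●●○○○
○○○●v●○○
○○○●●●○○
○○○●●○○○
○○○○○○○○
step 14: ○○○○○○○○
○○○●●○○○
○○○<●●○○
○○○●●●○○
○○○●●○○○
○○○○○○○○
step 15: ○○○○○○○○
○○○●●○○○
○○○○●●○○
○○○v●●○○
○○○●●○○○
○○○○○○○○
step 16: ○○○○○○○○
○○○●●○○○
○○○○●●○○
○○○○>●○○
○○○●●○○○
○○○○○○○○
step 17: ○○○○○○○○
○○○●●○○○
○○○○^●○○
○○○○○●○○
○○○●●○○○
○○○○○○○○
step 18: ○○○○○○○○
○○○●●○○○
○○○<○●○○
○○○○○●○○
○○○●●○○○
○○○○○○○○
step 19: ○○○○○○○○
○○○^●○○○
○○○●○●○○
○○○○○●○○
○○○●●○○○
○○○○○○○○
step 20: ○○○○○○○○
○○<○●○○○
○○○●○●○○
○○○○○●○○
○○○●●○○○
○○○○○○○○
step 21: ○○^○○○○○
○○●○●○○○
○○○●○●○○
○○○○○●○○
○○○●●○○○
○○○○○○○○
step 22: ○○●>○○○○
○○●○●○○○
○○○●○●○○
○○○○○●○○
○○○●●○○○
○○○○○○○○
step 23: ○○●●○○○○
○○●v●○○○
○○○●○●○○
○○○○○●○○
○○○●●○○○
○○○○○○○○
step 24: ○○●●○○○○
○○<●●○○○
○○○●○●○○
○○○○○●○○
○○○●●○○○
○○○○○○○○
step 25: ○○●●○○○○
○○○●●○○○
○○v●○●○○
○○○○○●○○
○○○●●○○○
○○○○○○○○
step 26: ○○●●○○○○
○○○●●○○○
○<●●○●○○
○○○○○●○○
○○○●●○○○
○○○○○○○○
step 27: ○○●●○○○○
○^○●●○○○
○●●●○●○○
○○○○○●○○
○○○●●○○○
○○○○○○○○
step 28: ○○●●○○○○
○●>●●○○○
○●●●○●○○
○○○○○●○○
○○○●●○○○
○○○○○○○○
step 29: ○○●●○○○○
○●●●●○○○
○●v●○●○○
○○○○○●○○
○○○●●○○○
○○○○○○○○
step 30: ○○●●○○○○
○●●●●○○○
○●○>○●○○
○○○○○●○○
○○○●●○○○
○○○○○○○○
step 31: ○○●●○○○○
○●●^●○○○
○●○○○●○○
○○○○○●○○
○○○●●○○○
○○○○○○○○
step 32: ○○●●○○○○
○●<○●○○○
○●○○○●○○
○○○○○●○○
○○○●●○○○
○○○○○○○○

1,2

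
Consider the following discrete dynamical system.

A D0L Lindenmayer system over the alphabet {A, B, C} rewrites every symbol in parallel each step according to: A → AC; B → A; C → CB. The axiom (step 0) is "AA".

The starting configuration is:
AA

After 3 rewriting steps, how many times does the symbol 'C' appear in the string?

t=0: AA
t=1: ACAC
t=2: ACCBACCB
t=3: ACCBCBAACCBCBA

6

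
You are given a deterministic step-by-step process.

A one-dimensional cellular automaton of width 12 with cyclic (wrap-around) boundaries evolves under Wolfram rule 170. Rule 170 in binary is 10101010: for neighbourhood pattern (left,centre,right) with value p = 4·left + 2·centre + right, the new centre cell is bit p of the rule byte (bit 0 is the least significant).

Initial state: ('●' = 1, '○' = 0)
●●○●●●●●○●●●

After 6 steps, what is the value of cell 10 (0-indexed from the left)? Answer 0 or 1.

gen 0: ●●○●●●●●○●●●
gen 1: ●○●●●●●○●●●●
gen 2: ○●●●●●○●●●●●
gen 3: ●●●●●○●●●●●○
gen 4: ●●●●○●●●●●○●
gen 5: ●●●○●●●●●○●●
gen 6: ●●○●●●●●○●●●

1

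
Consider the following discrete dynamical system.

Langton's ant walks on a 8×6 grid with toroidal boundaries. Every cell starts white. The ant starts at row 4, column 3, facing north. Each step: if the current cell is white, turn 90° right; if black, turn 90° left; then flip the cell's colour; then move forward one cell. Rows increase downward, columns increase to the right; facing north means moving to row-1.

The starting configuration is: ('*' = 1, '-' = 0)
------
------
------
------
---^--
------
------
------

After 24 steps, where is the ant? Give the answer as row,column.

0) ------
------
------
------
---^--
------
------
------
1) ------
------
------
------
---*>-
------
------
------
2) ------
------
------
------
---**-
----v-
------
------
3) ------
------
------
------
---**-
---<*-
------
------
4) ------
------
------
------
---^*-
---**-
------
------
5) ------
------
------
------
--<-*-
---**-
------
------
6) ------
------
------
--^---
--*-*-
---**-
------
------
7) ------
------
------
--*>--
--*-*-
---**-
------
------
8) ------
------
------
--**--
--*v*-
---**-
------
------
9) ------
------
------
--**--
--<**-
---**-
------
------
10) ------
------
------
--**--
---**-
--v**-
------
------
11) ------
------
------
--**--
---**-
-<***-
------
------
12) ------
------
------
--**--
-^-**-
-****-
------
------
13) ------
------
------
--**--
-*>**-
-****-
------
------
14) ------
------
------
--**--
-****-
-*v**-
------
------
15) ------
------
------
--**--
-****-
-*->*-
------
------
16) ------
------
------
--**--
-**^*-
-*--*-
------
------
17) ------
------
------
--**--
-*<-*-
-*--*-
------
------
18) ------
------
------
--**--
-*--*-
-*v-*-
------
------
19) ------
------
------
--**--
-*--*-
-<*-*-
------
------
20) ------
------
------
--**--
-*--*-
--*-*-
-v----
------
21) ------
------
------
--**--
-*--*-
--*-*-
<*----
------
22) ------
------
------
--**--
-*--*-
^-*-*-
**----
------
23) ------
------
------
--**--
-*--*-
*>*-*-
**----
------
24) ------
------
------
--**--
-*--*-
***-*-
*v----
------

6,1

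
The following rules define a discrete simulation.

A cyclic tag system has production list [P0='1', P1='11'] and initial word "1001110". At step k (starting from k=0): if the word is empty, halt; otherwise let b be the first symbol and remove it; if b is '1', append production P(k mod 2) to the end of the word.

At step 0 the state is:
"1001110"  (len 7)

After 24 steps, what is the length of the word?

15

[0] "1001110"  (len 7)
[1] "0011101"  (len 7)
[2] "011101"  (len 6)
[3] "11101"  (len 5)
[4] "110111"  (len 6)
[5] "101111"  (len 6)
[6] "0111111"  (len 7)
[7] "111111"  (len 6)
[8] "1111111"  (len 7)
[9] "1111111"  (len 7)
[10] "11111111"  (len 8)
[11] "11111111"  (len 8)
[12] "111111111"  (len 9)
[13] "111111111"  (len 9)
[14] "1111111111"  (len 10)
[15] "1111111111"  (len 10)
[16] "11111111111"  (len 11)
[17] "11111111111"  (len 11)
[18] "111111111111"  (len 12)
[19] "111111111111"  (len 12)
[20] "1111111111111"  (len 13)
[21] "1111111111111"  (len 13)
[22] "11111111111111"  (len 14)
[23] "11111111111111"  (len 14)
[24] "111111111111111"  (len 15)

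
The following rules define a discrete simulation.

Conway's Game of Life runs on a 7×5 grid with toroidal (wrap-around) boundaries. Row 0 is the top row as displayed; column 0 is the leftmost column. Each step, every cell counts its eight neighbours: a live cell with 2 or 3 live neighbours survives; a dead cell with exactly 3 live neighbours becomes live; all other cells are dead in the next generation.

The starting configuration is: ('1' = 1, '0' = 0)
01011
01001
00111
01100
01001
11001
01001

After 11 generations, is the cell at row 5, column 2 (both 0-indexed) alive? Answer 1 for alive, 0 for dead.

0) 01011
01001
00111
01100
01001
11001
01001
1) 01011
01000
00001
01001
00011
01111
01000
2) 01000
00111
00000
00001
01000
01001
01000
3) 11010
00110
00001
00000
00000
01100
01100
4) 10011
11110
00010
00000
00000
01100
00010
5) 10000
11000
01011
00000
00000
00100
11010
6) 00100
01100
01101
00000
00000
01100
11101
7) 00000
10000
11110
00000
00000
00110
10000
8) 00000
10101
11101
01100
00000
00000
00000
9) 00000
00101
00001
00110
00000
00000
00000
10) 00000
00010
00101
00010
00000
00000
00000
11) 00000
00010
00101
00010
00000
00000
00000

0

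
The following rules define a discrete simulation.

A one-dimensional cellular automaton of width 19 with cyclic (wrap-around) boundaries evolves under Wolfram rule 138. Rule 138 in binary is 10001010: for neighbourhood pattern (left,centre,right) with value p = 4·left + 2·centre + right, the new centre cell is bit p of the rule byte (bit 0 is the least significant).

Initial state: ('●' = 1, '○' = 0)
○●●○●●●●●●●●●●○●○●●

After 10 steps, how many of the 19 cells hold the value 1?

11

[0] ○●●○●●●●●●●●●●○●○●●
[1] ○●○○●●●●●●●●●○○○○●○
[2] ●○○●●●●●●●●●○○○○●○○
[3] ○○●●●●●●●●●○○○○●○○●
[4] ○●●●●●●●●●○○○○●○○●○
[5] ●●●●●●●●●○○○○●○○●○○
[6] ●●●●●●●●○○○○●○○●○○●
[7] ●●●●●●●○○○○●○○●○○●●
[8] ●●●●●●○○○○●○○●○○●●●
[9] ●●●●●○○○○●○○●○○●●●●
[10] ●●●●○○○○●○○●○○●●●●●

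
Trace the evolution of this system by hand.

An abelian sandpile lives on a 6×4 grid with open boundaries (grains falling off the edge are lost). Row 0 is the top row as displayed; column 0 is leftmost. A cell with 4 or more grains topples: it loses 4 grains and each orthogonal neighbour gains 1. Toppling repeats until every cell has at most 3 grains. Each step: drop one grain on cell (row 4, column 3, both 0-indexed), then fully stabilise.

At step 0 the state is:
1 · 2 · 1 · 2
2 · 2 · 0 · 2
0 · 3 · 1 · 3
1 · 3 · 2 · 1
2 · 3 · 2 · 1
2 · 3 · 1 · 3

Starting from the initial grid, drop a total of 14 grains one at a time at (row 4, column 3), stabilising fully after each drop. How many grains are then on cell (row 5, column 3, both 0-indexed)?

k=0  1 · 2 · 1 · 2
2 · 2 · 0 · 2
0 · 3 · 1 · 3
1 · 3 · 2 · 1
2 · 3 · 2 · 1
2 · 3 · 1 · 3
k=1  1 · 2 · 1 · 2
2 · 2 · 0 · 2
0 · 3 · 1 · 3
1 · 3 · 2 · 1
2 · 3 · 2 · 2
2 · 3 · 1 · 3
k=2  1 · 2 · 1 · 2
2 · 2 · 0 · 2
0 · 3 · 1 · 3
1 · 3 · 2 · 1
2 · 3 · 2 · 3
2 · 3 · 1 · 3
k=3  1 · 2 · 1 · 2
2 · 2 · 0 · 2
0 · 3 · 1 · 3
1 · 3 · 2 · 2
2 · 3 · 3 · 1
2 · 3 · 2 · 0
k=4  1 · 2 · 1 · 2
2 · 2 · 0 · 2
0 · 3 · 1 · 3
1 · 3 · 2 · 2
2 · 3 · 3 · 2
2 · 3 · 2 · 0
k=5  1 · 2 · 1 · 2
2 · 2 · 0 · 2
0 · 3 · 1 · 3
1 · 3 · 2 · 2
2 · 3 · 3 · 3
2 · 3 · 2 · 0
k=6  1 · 2 · 1 · 2
2 · 3 · 1 · 3
1 · 1 · 0 · 1
2 · 2 · 2 · 1
3 · 2 · 3 · 2
3 · 1 · 0 · 2
k=7  1 · 2 · 1 · 2
2 · 3 · 1 · 3
1 · 1 · 0 · 1
2 · 2 · 2 · 1
3 · 2 · 3 · 3
3 · 1 · 0 · 2
k=8  1 · 2 · 1 · 2
2 · 3 · 1 · 3
1 · 1 · 0 · 1
2 · 2 · 3 · 2
3 · 3 · 0 · 1
3 · 1 · 1 · 3
k=9  1 · 2 · 1 · 2
2 · 3 · 1 · 3
1 · 1 · 0 · 1
2 · 2 · 3 · 2
3 · 3 · 0 · 2
3 · 1 · 1 · 3
k=10  1 · 2 · 1 · 2
2 · 3 · 1 · 3
1 · 1 · 0 · 1
2 · 2 · 3 · 2
3 · 3 · 0 · 3
3 · 1 · 1 · 3
k=11  1 · 2 · 1 · 2
2 · 3 · 1 · 3
1 · 1 · 0 · 1
2 · 2 · 3 · 3
3 · 3 · 1 · 1
3 · 1 · 2 · 0
k=12  1 · 2 · 1 · 2
2 · 3 · 1 · 3
1 · 1 · 0 · 1
2 · 2 · 3 · 3
3 · 3 · 1 · 2
3 · 1 · 2 · 0
k=13  1 · 2 · 1 · 2
2 · 3 · 1 · 3
1 · 1 · 0 · 1
2 · 2 · 3 · 3
3 · 3 · 1 · 3
3 · 1 · 2 · 0
k=14  1 · 2 · 1 · 2
2 · 3 · 1 · 3
1 · 1 · 1 · 2
2 · 3 · 0 · 1
3 · 3 · 3 · 1
3 · 1 · 2 · 1

1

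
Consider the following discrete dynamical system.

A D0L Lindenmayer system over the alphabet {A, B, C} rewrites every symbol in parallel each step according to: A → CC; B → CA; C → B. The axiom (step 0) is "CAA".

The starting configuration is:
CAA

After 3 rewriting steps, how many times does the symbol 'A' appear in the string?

[0] CAA
[1] BCCCC
[2] CABBBB
[3] BCCCACACACA

4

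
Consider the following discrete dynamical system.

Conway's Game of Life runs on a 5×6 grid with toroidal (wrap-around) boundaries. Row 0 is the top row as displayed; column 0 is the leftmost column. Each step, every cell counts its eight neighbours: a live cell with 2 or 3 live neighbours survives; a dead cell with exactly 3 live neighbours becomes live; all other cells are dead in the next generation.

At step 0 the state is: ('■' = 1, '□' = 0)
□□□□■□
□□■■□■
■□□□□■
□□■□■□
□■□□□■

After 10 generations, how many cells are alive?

6

0) □□□□■□
□□■■□■
■□□□□■
□□■□■□
□■□□□■
1) ■□■■■■
■□□■□■
■■■□□■
□■□□■□
□□□■■■
2) □■■□□□
□□□□□□
□□■■□□
□■□□□□
□■□□□□
3) □■■□□□
□■□■□□
□□■□□□
□■□□□□
■■□□□□
4) □□□□□□
□■□■□□
□■■□□□
■■■□□□
■□□□□□
5) □□□□□□
□■□□□□
□□□■□□
■□■□□□
■□□□□□
6) □□□□□□
□□□□□□
□■■□□□
□■□□□□
□■□□□□
7) □□□□□□
□□□□□□
□■■□□□
■■□□□□
□□□□□□
8) □□□□□□
□□□□□□
■■■□□□
■■■□□□
□□□□□□
9) □□□□□□
□■□□□□
■□■□□□
■□■□□□
□■□□□□
10) □□□□□□
□■□□□□
■□■□□□
■□■□□□
□■□□□□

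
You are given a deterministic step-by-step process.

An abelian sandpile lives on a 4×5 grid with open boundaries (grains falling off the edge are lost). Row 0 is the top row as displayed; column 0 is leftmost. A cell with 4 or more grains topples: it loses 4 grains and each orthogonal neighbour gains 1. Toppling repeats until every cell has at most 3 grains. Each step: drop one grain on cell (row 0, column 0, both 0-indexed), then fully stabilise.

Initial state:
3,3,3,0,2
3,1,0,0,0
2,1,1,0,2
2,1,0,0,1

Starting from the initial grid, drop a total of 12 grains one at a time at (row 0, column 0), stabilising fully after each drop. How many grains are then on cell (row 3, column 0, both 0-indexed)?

3

t=0: 3,3,3,0,2
3,1,0,0,0
2,1,1,0,2
2,1,0,0,1
t=1: 2,1,0,1,2
0,3,1,0,0
3,1,1,0,2
2,1,0,0,1
t=2: 3,1,0,1,2
0,3,1,0,0
3,1,1,0,2
2,1,0,0,1
t=3: 0,2,0,1,2
1,3,1,0,0
3,1,1,0,2
2,1,0,0,1
t=4: 1,2,0,1,2
1,3,1,0,0
3,1,1,0,2
2,1,0,0,1
t=5: 2,2,0,1,2
1,3,1,0,0
3,1,1,0,2
2,1,0,0,1
t=6: 3,2,0,1,2
1,3,1,0,0
3,1,1,0,2
2,1,0,0,1
t=7: 0,3,0,1,2
2,3,1,0,0
3,1,1,0,2
2,1,0,0,1
t=8: 1,3,0,1,2
2,3,1,0,0
3,1,1,0,2
2,1,0,0,1
t=9: 2,3,0,1,2
2,3,1,0,0
3,1,1,0,2
2,1,0,0,1
t=10: 3,3,0,1,2
2,3,1,0,0
3,1,1,0,2
2,1,0,0,1
t=11: 2,1,1,1,2
1,1,2,0,0
0,3,1,0,2
3,1,0,0,1
t=12: 3,1,1,1,2
1,1,2,0,0
0,3,1,0,2
3,1,0,0,1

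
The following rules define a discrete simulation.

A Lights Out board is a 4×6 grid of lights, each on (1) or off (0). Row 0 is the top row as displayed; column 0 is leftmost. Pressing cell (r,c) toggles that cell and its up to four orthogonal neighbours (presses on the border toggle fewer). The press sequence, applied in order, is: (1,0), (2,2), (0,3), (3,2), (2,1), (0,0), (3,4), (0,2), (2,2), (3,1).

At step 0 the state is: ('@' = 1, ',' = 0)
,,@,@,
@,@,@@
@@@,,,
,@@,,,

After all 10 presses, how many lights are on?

[0] ,,@,@,
@,@,@@
@@@,,,
,@@,,,
[1] @,@,@,
,@@,@@
,@@,,,
,@@,,,
[2] @,@,@,
,@,,@@
,,,@,,
,@,,,,
[3] @,,@,,
,@,@@@
,,,@,,
,@,,,,
[4] @,,@,,
,@,@@@
,,@@,,
,,@@,,
[5] @,,@,,
,,,@@@
@@,@,,
,@@@,,
[6] ,@,@,,
@,,@@@
@@,@,,
,@@@,,
[7] ,@,@,,
@,,@@@
@@,@@,
,@@,@@
[8] ,,@,,,
@,@@@@
@@,@@,
,@@,@@
[9] ,,@,,,
@,,@@@
@,@,@,
,@,,@@
[10] ,,@,,,
@,,@@@
@@@,@,
@,@,@@

13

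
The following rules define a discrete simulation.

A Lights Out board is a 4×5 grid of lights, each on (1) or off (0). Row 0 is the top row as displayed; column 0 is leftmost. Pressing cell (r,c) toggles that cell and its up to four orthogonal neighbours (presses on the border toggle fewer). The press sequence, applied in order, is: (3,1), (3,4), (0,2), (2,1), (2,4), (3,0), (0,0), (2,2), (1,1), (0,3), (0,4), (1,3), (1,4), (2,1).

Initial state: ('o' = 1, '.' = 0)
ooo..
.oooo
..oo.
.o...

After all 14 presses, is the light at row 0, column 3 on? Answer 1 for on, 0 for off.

0

step 0: ooo..
.oooo
..oo.
.o...
step 1: ooo..
.oooo
.ooo.
o.o..
step 2: ooo..
.oooo
.oooo
o.ooo
step 3: o..o.
.o.oo
.oooo
o.ooo
step 4: o..o.
...oo
o..oo
ooooo
step 5: o..o.
...o.
o....
oooo.
step 6: o..o.
...o.
.....
..oo.
step 7: .o.o.
o..o.
.....
..oo.
step 8: .o.o.
o.oo.
.ooo.
...o.
step 9: ...o.
.o.o.
..oo.
...o.
step 10: ..o.o
.o...
..oo.
...o.
step 11: ..oo.
.o..o
..oo.
...o.
step 12: ..o..
.ooo.
..o..
...o.
step 13: ..o.o
.oo.o
..o.o
...o.
step 14: ..o.o
..o.o
oo..o
.o.o.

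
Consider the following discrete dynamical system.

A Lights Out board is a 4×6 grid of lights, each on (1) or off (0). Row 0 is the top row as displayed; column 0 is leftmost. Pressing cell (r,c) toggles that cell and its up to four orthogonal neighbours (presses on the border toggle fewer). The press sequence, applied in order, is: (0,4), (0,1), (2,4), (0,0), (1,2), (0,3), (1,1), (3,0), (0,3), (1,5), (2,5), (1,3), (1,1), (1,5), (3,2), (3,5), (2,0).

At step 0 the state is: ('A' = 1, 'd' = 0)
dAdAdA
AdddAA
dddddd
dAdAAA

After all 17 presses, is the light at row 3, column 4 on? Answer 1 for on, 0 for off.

gen 0: dAdAdA
AdddAA
dddddd
dAdAAA
gen 1: dAddAd
AddddA
dddddd
dAdAAA
gen 2: AdAdAd
AAdddA
dddddd
dAdAAA
gen 3: AdAdAd
AAddAA
dddAAA
dAdAdA
gen 4: dAAdAd
dAddAA
dddAAA
dAdAdA
gen 5: dAddAd
ddAAAA
ddAAAA
dAdAdA
gen 6: dAAAdd
ddAdAA
ddAAAA
dAdAdA
gen 7: ddAAdd
AAddAA
dAAAAA
dAdAdA
gen 8: ddAAdd
AAddAA
AAAAAA
AddAdA
gen 9: ddddAd
AAdAAA
AAAAAA
AddAdA
gen 10: ddddAA
AAdAdd
AAAAAd
AddAdA
gen 11: ddddAA
AAdAdA
AAAAdA
AddAdd
gen 12: dddAAA
AAAdAA
AAAddA
AddAdd
gen 13: dAdAAA
ddddAA
AdAddA
AddAdd
gen 14: dAdAAd
dddddd
AdAddd
AddAdd
gen 15: dAdAAd
dddddd
Addddd
AAAddd
gen 16: dAdAAd
dddddd
AddddA
AAAdAA
gen 17: dAdAAd
Addddd
dAdddA
dAAdAA

1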